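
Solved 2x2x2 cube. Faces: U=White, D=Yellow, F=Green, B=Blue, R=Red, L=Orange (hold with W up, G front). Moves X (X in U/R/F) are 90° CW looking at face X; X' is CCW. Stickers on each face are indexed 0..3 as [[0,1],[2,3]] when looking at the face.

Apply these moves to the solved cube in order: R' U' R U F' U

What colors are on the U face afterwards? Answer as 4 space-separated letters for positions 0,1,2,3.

Answer: W W R B

Derivation:
After move 1 (R'): R=RRRR U=WBWB F=GWGW D=YGYG B=YBYB
After move 2 (U'): U=BBWW F=OOGW R=GWRR B=RRYB L=YBOO
After move 3 (R): R=RGRW U=BOWW F=OGGG D=YYYR B=WRBB
After move 4 (U): U=WBWO F=RGGG R=WRRW B=YBBB L=OGOO
After move 5 (F'): F=GGRG U=WBWR R=YRYW D=GOYR L=OOOW
After move 6 (U): U=WWRB F=YRRG R=YBYW B=OOBB L=GGOW
Query: U face = WWRB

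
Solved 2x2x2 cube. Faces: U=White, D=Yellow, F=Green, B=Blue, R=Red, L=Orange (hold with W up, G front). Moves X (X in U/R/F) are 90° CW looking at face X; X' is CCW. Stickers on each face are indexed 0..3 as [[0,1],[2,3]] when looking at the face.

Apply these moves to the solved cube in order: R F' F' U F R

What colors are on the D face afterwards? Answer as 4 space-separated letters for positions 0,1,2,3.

Answer: O W Y O

Derivation:
After move 1 (R): R=RRRR U=WGWG F=GYGY D=YBYB B=WBWB
After move 2 (F'): F=YYGG U=WGRR R=BRYR D=OOYB L=OGOW
After move 3 (F'): F=YGYG U=WGBY R=OROR D=GWYB L=OROR
After move 4 (U): U=BWYG F=ORYG R=WBOR B=ORWB L=YGOR
After move 5 (F): F=YOGR U=BWRG R=YBGR D=OWYB L=YGOW
After move 6 (R): R=GYRB U=BORR F=YWGB D=OWYO B=GRWB
Query: D face = OWYO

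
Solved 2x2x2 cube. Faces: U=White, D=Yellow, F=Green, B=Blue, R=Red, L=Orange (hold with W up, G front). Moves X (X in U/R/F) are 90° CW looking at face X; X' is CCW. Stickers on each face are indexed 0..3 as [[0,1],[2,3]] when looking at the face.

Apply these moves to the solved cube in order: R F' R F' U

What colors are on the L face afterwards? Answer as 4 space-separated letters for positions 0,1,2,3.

After move 1 (R): R=RRRR U=WGWG F=GYGY D=YBYB B=WBWB
After move 2 (F'): F=YYGG U=WGRR R=BRYR D=OOYB L=OGOW
After move 3 (R): R=YBRR U=WYRG F=YOGB D=OWYW B=RBGB
After move 4 (F'): F=OBYG U=WYYR R=WBOR D=GWYW L=OGOR
After move 5 (U): U=YWRY F=WBYG R=RBOR B=OGGB L=OBOR
Query: L face = OBOR

Answer: O B O R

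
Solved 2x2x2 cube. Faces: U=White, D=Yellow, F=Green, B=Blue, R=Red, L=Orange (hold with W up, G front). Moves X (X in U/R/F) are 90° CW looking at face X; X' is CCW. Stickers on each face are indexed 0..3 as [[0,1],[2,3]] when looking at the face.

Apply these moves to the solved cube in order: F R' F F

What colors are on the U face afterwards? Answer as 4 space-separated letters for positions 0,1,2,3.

After move 1 (F): F=GGGG U=WWOO R=WRWR D=RRYY L=OYOY
After move 2 (R'): R=RRWW U=WBOB F=GWGO D=RGYG B=YBRB
After move 3 (F): F=GGOW U=WBYY R=ORBW D=WRYG L=OROG
After move 4 (F): F=OGWG U=WBGR R=YRYW D=BOYG L=OWOR
Query: U face = WBGR

Answer: W B G R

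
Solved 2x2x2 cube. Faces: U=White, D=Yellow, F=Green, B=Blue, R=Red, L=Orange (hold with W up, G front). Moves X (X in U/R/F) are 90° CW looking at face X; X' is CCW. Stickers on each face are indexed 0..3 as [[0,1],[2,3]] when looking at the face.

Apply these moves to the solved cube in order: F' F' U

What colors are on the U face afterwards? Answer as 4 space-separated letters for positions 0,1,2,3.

After move 1 (F'): F=GGGG U=WWRR R=YRYR D=OOYY L=OWOW
After move 2 (F'): F=GGGG U=WWYY R=OROR D=WWYY L=OROR
After move 3 (U): U=YWYW F=ORGG R=BBOR B=ORBB L=GGOR
Query: U face = YWYW

Answer: Y W Y W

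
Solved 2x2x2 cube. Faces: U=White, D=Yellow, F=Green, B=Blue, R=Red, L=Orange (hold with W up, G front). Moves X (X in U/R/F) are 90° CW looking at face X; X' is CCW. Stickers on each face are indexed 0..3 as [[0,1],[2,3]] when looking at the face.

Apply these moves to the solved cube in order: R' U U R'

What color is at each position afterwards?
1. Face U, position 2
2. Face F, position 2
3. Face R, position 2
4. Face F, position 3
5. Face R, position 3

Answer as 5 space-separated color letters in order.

Answer: B G O W R

Derivation:
After move 1 (R'): R=RRRR U=WBWB F=GWGW D=YGYG B=YBYB
After move 2 (U): U=WWBB F=RRGW R=YBRR B=OOYB L=GWOO
After move 3 (U): U=BWBW F=YBGW R=OORR B=GWYB L=RROO
After move 4 (R'): R=OROR U=BYBG F=YWGW D=YBYW B=GWGB
Query 1: U[2] = B
Query 2: F[2] = G
Query 3: R[2] = O
Query 4: F[3] = W
Query 5: R[3] = R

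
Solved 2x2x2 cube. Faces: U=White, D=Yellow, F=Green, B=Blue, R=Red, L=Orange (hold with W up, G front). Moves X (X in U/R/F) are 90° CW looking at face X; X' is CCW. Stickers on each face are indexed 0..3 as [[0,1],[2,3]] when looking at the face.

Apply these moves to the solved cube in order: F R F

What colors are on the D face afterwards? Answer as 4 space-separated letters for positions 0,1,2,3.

Answer: R W Y B

Derivation:
After move 1 (F): F=GGGG U=WWOO R=WRWR D=RRYY L=OYOY
After move 2 (R): R=WWRR U=WGOG F=GRGY D=RBYB B=OBWB
After move 3 (F): F=GGYR U=WGYY R=OWGR D=RWYB L=OROB
Query: D face = RWYB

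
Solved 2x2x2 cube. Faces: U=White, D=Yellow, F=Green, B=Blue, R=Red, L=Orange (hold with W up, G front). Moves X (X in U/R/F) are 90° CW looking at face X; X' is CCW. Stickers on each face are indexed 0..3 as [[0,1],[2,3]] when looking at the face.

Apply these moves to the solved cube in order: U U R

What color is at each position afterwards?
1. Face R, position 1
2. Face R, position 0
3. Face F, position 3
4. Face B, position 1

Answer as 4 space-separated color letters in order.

After move 1 (U): U=WWWW F=RRGG R=BBRR B=OOBB L=GGOO
After move 2 (U): U=WWWW F=BBGG R=OORR B=GGBB L=RROO
After move 3 (R): R=RORO U=WBWG F=BYGY D=YBYG B=WGWB
Query 1: R[1] = O
Query 2: R[0] = R
Query 3: F[3] = Y
Query 4: B[1] = G

Answer: O R Y G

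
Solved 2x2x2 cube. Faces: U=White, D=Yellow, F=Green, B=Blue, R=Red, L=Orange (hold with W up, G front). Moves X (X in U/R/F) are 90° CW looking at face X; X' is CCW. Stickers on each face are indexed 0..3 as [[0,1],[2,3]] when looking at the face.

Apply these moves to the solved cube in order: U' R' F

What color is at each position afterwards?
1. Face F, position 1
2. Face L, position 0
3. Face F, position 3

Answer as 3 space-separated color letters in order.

After move 1 (U'): U=WWWW F=OOGG R=GGRR B=RRBB L=BBOO
After move 2 (R'): R=GRGR U=WBWR F=OWGW D=YOYG B=YRYB
After move 3 (F): F=GOWW U=WBOB R=WRRR D=GGYG L=BYOO
Query 1: F[1] = O
Query 2: L[0] = B
Query 3: F[3] = W

Answer: O B W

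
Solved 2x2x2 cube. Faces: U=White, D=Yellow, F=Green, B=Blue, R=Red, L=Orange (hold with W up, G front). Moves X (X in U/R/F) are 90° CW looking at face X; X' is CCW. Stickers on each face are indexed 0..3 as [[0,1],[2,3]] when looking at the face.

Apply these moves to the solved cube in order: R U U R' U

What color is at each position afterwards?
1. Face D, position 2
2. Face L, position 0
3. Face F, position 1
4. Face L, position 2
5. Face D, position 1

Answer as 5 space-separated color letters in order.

Answer: Y W R O B

Derivation:
After move 1 (R): R=RRRR U=WGWG F=GYGY D=YBYB B=WBWB
After move 2 (U): U=WWGG F=RRGY R=WBRR B=OOWB L=GYOO
After move 3 (U): U=GWGW F=WBGY R=OORR B=GYWB L=RROO
After move 4 (R'): R=OROR U=GWGG F=WWGW D=YBYY B=BYBB
After move 5 (U): U=GGGW F=ORGW R=BYOR B=RRBB L=WWOO
Query 1: D[2] = Y
Query 2: L[0] = W
Query 3: F[1] = R
Query 4: L[2] = O
Query 5: D[1] = B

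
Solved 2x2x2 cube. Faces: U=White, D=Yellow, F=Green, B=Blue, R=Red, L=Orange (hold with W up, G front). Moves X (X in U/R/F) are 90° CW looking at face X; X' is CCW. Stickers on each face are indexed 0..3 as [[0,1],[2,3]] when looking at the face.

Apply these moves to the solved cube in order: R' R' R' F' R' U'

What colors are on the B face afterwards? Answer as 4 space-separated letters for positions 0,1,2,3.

Answer: R R O B

Derivation:
After move 1 (R'): R=RRRR U=WBWB F=GWGW D=YGYG B=YBYB
After move 2 (R'): R=RRRR U=WYWY F=GBGB D=YWYW B=GBGB
After move 3 (R'): R=RRRR U=WGWG F=GYGY D=YBYB B=WBWB
After move 4 (F'): F=YYGG U=WGRR R=BRYR D=OOYB L=OGOW
After move 5 (R'): R=RRBY U=WWRW F=YGGR D=OYYG B=BBOB
After move 6 (U'): U=WWWR F=OGGR R=YGBY B=RROB L=BBOW
Query: B face = RROB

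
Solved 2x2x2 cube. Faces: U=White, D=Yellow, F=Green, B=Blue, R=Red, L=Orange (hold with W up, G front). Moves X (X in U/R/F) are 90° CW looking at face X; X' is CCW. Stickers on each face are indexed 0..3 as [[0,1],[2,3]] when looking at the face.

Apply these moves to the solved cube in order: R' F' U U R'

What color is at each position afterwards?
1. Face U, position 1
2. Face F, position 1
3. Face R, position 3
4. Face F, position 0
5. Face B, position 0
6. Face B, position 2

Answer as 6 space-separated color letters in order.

Answer: Y R Y Y G O

Derivation:
After move 1 (R'): R=RRRR U=WBWB F=GWGW D=YGYG B=YBYB
After move 2 (F'): F=WWGG U=WBRR R=GRYR D=OOYG L=OBOW
After move 3 (U): U=RWRB F=GRGG R=YBYR B=OBYB L=WWOW
After move 4 (U): U=RRBW F=YBGG R=OBYR B=WWYB L=GROW
After move 5 (R'): R=BROY U=RYBW F=YRGW D=OBYG B=GWOB
Query 1: U[1] = Y
Query 2: F[1] = R
Query 3: R[3] = Y
Query 4: F[0] = Y
Query 5: B[0] = G
Query 6: B[2] = O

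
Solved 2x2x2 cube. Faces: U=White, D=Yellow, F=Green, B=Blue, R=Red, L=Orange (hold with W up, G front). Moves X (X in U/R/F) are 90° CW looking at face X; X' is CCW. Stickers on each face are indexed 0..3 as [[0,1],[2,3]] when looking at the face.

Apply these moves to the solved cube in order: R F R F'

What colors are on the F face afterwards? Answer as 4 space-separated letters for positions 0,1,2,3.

After move 1 (R): R=RRRR U=WGWG F=GYGY D=YBYB B=WBWB
After move 2 (F): F=GGYY U=WGOO R=WRGR D=RRYB L=OYOB
After move 3 (R): R=GWRR U=WGOY F=GRYB D=RWYW B=OBGB
After move 4 (F'): F=RBGY U=WGGR R=WWRR D=YBYW L=OYOO
Query: F face = RBGY

Answer: R B G Y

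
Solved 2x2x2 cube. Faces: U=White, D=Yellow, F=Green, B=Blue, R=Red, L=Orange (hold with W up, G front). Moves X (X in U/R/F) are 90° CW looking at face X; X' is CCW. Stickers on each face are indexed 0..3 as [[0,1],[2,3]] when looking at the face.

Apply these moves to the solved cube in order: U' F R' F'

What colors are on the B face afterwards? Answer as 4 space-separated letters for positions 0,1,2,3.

After move 1 (U'): U=WWWW F=OOGG R=GGRR B=RRBB L=BBOO
After move 2 (F): F=GOGO U=WWOB R=WGWR D=RGYY L=BYOY
After move 3 (R'): R=GRWW U=WBOR F=GWGB D=ROYO B=YRGB
After move 4 (F'): F=WBGG U=WBGW R=ORRW D=YYYO L=BROO
Query: B face = YRGB

Answer: Y R G B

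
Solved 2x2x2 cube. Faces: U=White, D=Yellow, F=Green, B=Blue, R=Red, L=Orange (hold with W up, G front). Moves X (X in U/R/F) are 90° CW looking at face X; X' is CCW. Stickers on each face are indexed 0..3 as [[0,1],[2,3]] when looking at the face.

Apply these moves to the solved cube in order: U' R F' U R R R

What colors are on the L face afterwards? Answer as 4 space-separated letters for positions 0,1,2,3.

After move 1 (U'): U=WWWW F=OOGG R=GGRR B=RRBB L=BBOO
After move 2 (R): R=RGRG U=WOWG F=OYGY D=YBYR B=WRWB
After move 3 (F'): F=YYOG U=WORR R=BGYG D=BOYR L=BGOW
After move 4 (U): U=RWRO F=BGOG R=WRYG B=BGWB L=YYOW
After move 5 (R): R=YWGR U=RGRG F=BOOR D=BWYB B=OGWB
After move 6 (R): R=GYRW U=RORR F=BWOB D=BWYO B=GGGB
After move 7 (R): R=RGWY U=RWRB F=BWOO D=BGYG B=RGOB
Query: L face = YYOW

Answer: Y Y O W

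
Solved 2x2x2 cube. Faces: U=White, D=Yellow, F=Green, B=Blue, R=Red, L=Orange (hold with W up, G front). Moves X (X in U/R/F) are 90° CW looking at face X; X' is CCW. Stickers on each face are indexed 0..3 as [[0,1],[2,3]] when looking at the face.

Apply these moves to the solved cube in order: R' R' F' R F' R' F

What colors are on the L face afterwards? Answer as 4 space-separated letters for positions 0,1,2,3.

After move 1 (R'): R=RRRR U=WBWB F=GWGW D=YGYG B=YBYB
After move 2 (R'): R=RRRR U=WYWY F=GBGB D=YWYW B=GBGB
After move 3 (F'): F=BBGG U=WYRR R=WRYR D=OOYW L=OYOW
After move 4 (R): R=YWRR U=WBRG F=BOGW D=OGYG B=RBYB
After move 5 (F'): F=OWBG U=WBYR R=GWOR D=YWYG L=OGOR
After move 6 (R'): R=WRGO U=WYYR F=OBBR D=YWYG B=GBWB
After move 7 (F): F=BORB U=WYRG R=YRRO D=GWYG L=OYOW
Query: L face = OYOW

Answer: O Y O W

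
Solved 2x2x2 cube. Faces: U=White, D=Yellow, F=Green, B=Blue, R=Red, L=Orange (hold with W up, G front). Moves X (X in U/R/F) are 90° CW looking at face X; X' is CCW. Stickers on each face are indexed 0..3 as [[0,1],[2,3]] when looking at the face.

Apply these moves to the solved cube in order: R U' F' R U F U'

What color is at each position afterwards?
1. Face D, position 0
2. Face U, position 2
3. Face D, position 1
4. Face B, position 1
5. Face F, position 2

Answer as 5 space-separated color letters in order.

Answer: R G R R B

Derivation:
After move 1 (R): R=RRRR U=WGWG F=GYGY D=YBYB B=WBWB
After move 2 (U'): U=GGWW F=OOGY R=GYRR B=RRWB L=WBOO
After move 3 (F'): F=OYOG U=GGGR R=BYYR D=BOYB L=WWOW
After move 4 (R): R=YBRY U=GYGG F=OOOB D=BWYR B=RRGB
After move 5 (U): U=GGGY F=YBOB R=RRRY B=WWGB L=OOOW
After move 6 (F): F=OYBB U=GGWO R=GRYY D=RRYR L=OBOW
After move 7 (U'): U=GOGW F=OBBB R=OYYY B=GRGB L=WWOW
Query 1: D[0] = R
Query 2: U[2] = G
Query 3: D[1] = R
Query 4: B[1] = R
Query 5: F[2] = B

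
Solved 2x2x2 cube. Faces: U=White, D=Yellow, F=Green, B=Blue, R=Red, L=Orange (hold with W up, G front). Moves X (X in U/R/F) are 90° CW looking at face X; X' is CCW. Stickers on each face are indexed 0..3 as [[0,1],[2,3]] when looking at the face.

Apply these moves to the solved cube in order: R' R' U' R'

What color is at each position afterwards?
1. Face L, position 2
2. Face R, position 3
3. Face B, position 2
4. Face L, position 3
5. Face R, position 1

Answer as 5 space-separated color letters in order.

Answer: O R W O R

Derivation:
After move 1 (R'): R=RRRR U=WBWB F=GWGW D=YGYG B=YBYB
After move 2 (R'): R=RRRR U=WYWY F=GBGB D=YWYW B=GBGB
After move 3 (U'): U=YYWW F=OOGB R=GBRR B=RRGB L=GBOO
After move 4 (R'): R=BRGR U=YGWR F=OYGW D=YOYB B=WRWB
Query 1: L[2] = O
Query 2: R[3] = R
Query 3: B[2] = W
Query 4: L[3] = O
Query 5: R[1] = R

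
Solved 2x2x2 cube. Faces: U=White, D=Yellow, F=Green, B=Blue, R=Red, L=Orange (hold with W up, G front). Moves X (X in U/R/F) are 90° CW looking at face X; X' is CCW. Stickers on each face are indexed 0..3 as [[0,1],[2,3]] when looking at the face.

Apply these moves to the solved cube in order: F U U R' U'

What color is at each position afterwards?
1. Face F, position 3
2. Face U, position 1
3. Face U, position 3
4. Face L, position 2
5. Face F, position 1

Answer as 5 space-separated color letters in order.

Answer: W G W O R

Derivation:
After move 1 (F): F=GGGG U=WWOO R=WRWR D=RRYY L=OYOY
After move 2 (U): U=OWOW F=WRGG R=BBWR B=OYBB L=GGOY
After move 3 (U): U=OOWW F=BBGG R=OYWR B=GGBB L=WROY
After move 4 (R'): R=YROW U=OBWG F=BOGW D=RBYG B=YGRB
After move 5 (U'): U=BGOW F=WRGW R=BOOW B=YRRB L=YGOY
Query 1: F[3] = W
Query 2: U[1] = G
Query 3: U[3] = W
Query 4: L[2] = O
Query 5: F[1] = R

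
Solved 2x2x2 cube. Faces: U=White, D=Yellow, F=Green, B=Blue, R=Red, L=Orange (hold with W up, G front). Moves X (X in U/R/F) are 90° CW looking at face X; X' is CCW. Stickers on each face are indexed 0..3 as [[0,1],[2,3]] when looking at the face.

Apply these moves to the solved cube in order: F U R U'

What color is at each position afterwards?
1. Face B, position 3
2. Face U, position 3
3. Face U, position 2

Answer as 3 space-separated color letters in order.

After move 1 (F): F=GGGG U=WWOO R=WRWR D=RRYY L=OYOY
After move 2 (U): U=OWOW F=WRGG R=BBWR B=OYBB L=GGOY
After move 3 (R): R=WBRB U=OROG F=WRGY D=RBYO B=WYWB
After move 4 (U'): U=RGOO F=GGGY R=WRRB B=WBWB L=WYOY
Query 1: B[3] = B
Query 2: U[3] = O
Query 3: U[2] = O

Answer: B O O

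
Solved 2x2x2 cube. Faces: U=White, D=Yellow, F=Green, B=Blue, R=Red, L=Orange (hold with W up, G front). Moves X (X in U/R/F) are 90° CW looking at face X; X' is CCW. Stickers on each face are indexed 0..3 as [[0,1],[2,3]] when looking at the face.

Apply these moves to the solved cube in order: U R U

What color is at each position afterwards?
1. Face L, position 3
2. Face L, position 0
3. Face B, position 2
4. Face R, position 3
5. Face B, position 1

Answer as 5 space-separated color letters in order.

After move 1 (U): U=WWWW F=RRGG R=BBRR B=OOBB L=GGOO
After move 2 (R): R=RBRB U=WRWG F=RYGY D=YBYO B=WOWB
After move 3 (U): U=WWGR F=RBGY R=WORB B=GGWB L=RYOO
Query 1: L[3] = O
Query 2: L[0] = R
Query 3: B[2] = W
Query 4: R[3] = B
Query 5: B[1] = G

Answer: O R W B G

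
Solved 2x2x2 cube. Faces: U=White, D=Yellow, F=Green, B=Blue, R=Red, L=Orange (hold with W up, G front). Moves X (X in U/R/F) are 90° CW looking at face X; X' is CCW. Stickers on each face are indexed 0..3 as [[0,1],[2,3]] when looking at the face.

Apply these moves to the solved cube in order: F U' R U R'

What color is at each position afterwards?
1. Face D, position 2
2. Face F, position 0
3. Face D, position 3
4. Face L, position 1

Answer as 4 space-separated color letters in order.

Answer: Y W Y R

Derivation:
After move 1 (F): F=GGGG U=WWOO R=WRWR D=RRYY L=OYOY
After move 2 (U'): U=WOWO F=OYGG R=GGWR B=WRBB L=BBOY
After move 3 (R): R=WGRG U=WYWG F=ORGY D=RBYW B=OROB
After move 4 (U): U=WWGY F=WGGY R=ORRG B=BBOB L=OROY
After move 5 (R'): R=RGOR U=WOGB F=WWGY D=RGYY B=WBBB
Query 1: D[2] = Y
Query 2: F[0] = W
Query 3: D[3] = Y
Query 4: L[1] = R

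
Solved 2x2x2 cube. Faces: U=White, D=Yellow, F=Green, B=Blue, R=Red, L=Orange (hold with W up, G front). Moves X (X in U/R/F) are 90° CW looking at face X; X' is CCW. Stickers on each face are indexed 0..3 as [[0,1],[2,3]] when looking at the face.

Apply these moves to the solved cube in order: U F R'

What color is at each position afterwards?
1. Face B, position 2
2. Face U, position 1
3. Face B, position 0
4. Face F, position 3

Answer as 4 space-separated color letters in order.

Answer: B B Y G

Derivation:
After move 1 (U): U=WWWW F=RRGG R=BBRR B=OOBB L=GGOO
After move 2 (F): F=GRGR U=WWOG R=WBWR D=RBYY L=GYOY
After move 3 (R'): R=BRWW U=WBOO F=GWGG D=RRYR B=YOBB
Query 1: B[2] = B
Query 2: U[1] = B
Query 3: B[0] = Y
Query 4: F[3] = G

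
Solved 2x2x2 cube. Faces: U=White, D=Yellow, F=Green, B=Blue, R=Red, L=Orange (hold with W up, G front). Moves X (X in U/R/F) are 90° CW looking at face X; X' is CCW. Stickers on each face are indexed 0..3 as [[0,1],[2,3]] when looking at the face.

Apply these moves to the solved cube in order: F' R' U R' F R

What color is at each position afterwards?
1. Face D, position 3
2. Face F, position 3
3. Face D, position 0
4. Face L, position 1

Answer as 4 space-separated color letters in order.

After move 1 (F'): F=GGGG U=WWRR R=YRYR D=OOYY L=OWOW
After move 2 (R'): R=RRYY U=WBRB F=GWGR D=OGYG B=YBOB
After move 3 (U): U=RWBB F=RRGR R=YBYY B=OWOB L=GWOW
After move 4 (R'): R=BYYY U=ROBO F=RWGB D=ORYR B=GWGB
After move 5 (F): F=GRBW U=ROWW R=BYOY D=YBYR L=GOOR
After move 6 (R): R=OBYY U=RRWW F=GBBR D=YGYG B=WWOB
Query 1: D[3] = G
Query 2: F[3] = R
Query 3: D[0] = Y
Query 4: L[1] = O

Answer: G R Y O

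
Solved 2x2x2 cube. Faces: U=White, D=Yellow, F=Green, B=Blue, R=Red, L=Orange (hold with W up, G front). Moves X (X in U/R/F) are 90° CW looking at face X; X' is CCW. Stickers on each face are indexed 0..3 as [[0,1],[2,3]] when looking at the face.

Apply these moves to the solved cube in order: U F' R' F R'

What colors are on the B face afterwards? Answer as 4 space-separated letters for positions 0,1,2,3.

After move 1 (U): U=WWWW F=RRGG R=BBRR B=OOBB L=GGOO
After move 2 (F'): F=RGRG U=WWBR R=YBYR D=GOYY L=GWOW
After move 3 (R'): R=BRYY U=WBBO F=RWRR D=GGYG B=YOOB
After move 4 (F): F=RRRW U=WBWW R=BROY D=YBYG L=GGOG
After move 5 (R'): R=RYBO U=WOWY F=RBRW D=YRYW B=GOBB
Query: B face = GOBB

Answer: G O B B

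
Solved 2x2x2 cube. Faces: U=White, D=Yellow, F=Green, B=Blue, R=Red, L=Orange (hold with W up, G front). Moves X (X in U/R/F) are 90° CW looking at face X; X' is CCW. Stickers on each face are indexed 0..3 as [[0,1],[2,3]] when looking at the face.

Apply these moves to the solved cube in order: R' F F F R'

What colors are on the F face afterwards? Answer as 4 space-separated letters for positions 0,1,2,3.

Answer: W B G R

Derivation:
After move 1 (R'): R=RRRR U=WBWB F=GWGW D=YGYG B=YBYB
After move 2 (F): F=GGWW U=WBOO R=WRBR D=RRYG L=OYOG
After move 3 (F): F=WGWG U=WBGY R=OROR D=BWYG L=OROR
After move 4 (F): F=WWGG U=WBRR R=GRYR D=OOYG L=OBOW
After move 5 (R'): R=RRGY U=WYRY F=WBGR D=OWYG B=GBOB
Query: F face = WBGR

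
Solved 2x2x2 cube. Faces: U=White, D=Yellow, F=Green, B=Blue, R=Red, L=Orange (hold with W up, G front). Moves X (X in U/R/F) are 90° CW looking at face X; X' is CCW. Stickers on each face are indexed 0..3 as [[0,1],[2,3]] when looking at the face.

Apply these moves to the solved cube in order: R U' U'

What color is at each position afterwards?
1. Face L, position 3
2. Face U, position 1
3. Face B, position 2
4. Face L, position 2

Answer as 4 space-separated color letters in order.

Answer: O W W O

Derivation:
After move 1 (R): R=RRRR U=WGWG F=GYGY D=YBYB B=WBWB
After move 2 (U'): U=GGWW F=OOGY R=GYRR B=RRWB L=WBOO
After move 3 (U'): U=GWGW F=WBGY R=OORR B=GYWB L=RROO
Query 1: L[3] = O
Query 2: U[1] = W
Query 3: B[2] = W
Query 4: L[2] = O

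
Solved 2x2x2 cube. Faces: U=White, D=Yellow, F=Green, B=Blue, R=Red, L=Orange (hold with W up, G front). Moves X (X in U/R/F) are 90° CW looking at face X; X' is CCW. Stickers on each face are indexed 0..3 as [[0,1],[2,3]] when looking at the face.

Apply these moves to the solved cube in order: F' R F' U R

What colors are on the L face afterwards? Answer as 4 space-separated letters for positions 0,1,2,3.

Answer: O Y O R

Derivation:
After move 1 (F'): F=GGGG U=WWRR R=YRYR D=OOYY L=OWOW
After move 2 (R): R=YYRR U=WGRG F=GOGY D=OBYB B=RBWB
After move 3 (F'): F=OYGG U=WGYR R=BYOR D=WWYB L=OGOR
After move 4 (U): U=YWRG F=BYGG R=RBOR B=OGWB L=OYOR
After move 5 (R): R=ORRB U=YYRG F=BWGB D=WWYO B=GGWB
Query: L face = OYOR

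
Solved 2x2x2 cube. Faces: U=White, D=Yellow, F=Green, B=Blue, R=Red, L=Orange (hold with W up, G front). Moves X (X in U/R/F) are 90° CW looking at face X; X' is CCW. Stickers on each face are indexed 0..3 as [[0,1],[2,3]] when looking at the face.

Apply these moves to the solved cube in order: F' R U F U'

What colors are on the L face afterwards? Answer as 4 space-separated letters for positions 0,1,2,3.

After move 1 (F'): F=GGGG U=WWRR R=YRYR D=OOYY L=OWOW
After move 2 (R): R=YYRR U=WGRG F=GOGY D=OBYB B=RBWB
After move 3 (U): U=RWGG F=YYGY R=RBRR B=OWWB L=GOOW
After move 4 (F): F=GYYY U=RWWO R=GBGR D=RRYB L=GOOB
After move 5 (U'): U=WORW F=GOYY R=GYGR B=GBWB L=OWOB
Query: L face = OWOB

Answer: O W O B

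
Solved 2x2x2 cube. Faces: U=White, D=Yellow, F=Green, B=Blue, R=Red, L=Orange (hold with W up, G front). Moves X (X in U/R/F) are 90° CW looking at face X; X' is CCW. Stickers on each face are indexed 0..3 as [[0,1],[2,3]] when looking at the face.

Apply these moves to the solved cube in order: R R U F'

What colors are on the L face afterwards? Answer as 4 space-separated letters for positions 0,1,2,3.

After move 1 (R): R=RRRR U=WGWG F=GYGY D=YBYB B=WBWB
After move 2 (R): R=RRRR U=WYWY F=GBGB D=YWYW B=GBGB
After move 3 (U): U=WWYY F=RRGB R=GBRR B=OOGB L=GBOO
After move 4 (F'): F=RBRG U=WWGR R=WBYR D=BOYW L=GYOY
Query: L face = GYOY

Answer: G Y O Y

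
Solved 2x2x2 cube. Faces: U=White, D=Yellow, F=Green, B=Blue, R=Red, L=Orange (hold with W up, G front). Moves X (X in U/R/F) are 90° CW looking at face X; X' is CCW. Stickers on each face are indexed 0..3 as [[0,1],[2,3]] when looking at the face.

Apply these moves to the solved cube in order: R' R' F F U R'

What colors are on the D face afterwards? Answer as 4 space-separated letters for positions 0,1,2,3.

Answer: Y R Y G

Derivation:
After move 1 (R'): R=RRRR U=WBWB F=GWGW D=YGYG B=YBYB
After move 2 (R'): R=RRRR U=WYWY F=GBGB D=YWYW B=GBGB
After move 3 (F): F=GGBB U=WYOO R=WRYR D=RRYW L=OYOW
After move 4 (F): F=BGBG U=WYWY R=OROR D=YWYW L=OROR
After move 5 (U): U=WWYY F=ORBG R=GBOR B=ORGB L=BGOR
After move 6 (R'): R=BRGO U=WGYO F=OWBY D=YRYG B=WRWB
Query: D face = YRYG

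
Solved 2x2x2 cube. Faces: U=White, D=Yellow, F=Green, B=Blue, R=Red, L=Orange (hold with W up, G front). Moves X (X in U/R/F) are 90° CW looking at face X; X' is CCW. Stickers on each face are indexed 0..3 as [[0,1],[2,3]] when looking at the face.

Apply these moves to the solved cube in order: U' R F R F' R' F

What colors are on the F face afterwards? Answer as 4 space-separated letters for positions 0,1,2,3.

After move 1 (U'): U=WWWW F=OOGG R=GGRR B=RRBB L=BBOO
After move 2 (R): R=RGRG U=WOWG F=OYGY D=YBYR B=WRWB
After move 3 (F): F=GOYY U=WOOB R=WGGG D=RRYR L=BYOB
After move 4 (R): R=GWGG U=WOOY F=GRYR D=RWYW B=BROB
After move 5 (F'): F=RRGY U=WOGG R=WWRG D=YBYW L=BYOO
After move 6 (R'): R=WGWR U=WOGB F=ROGG D=YRYY B=WRBB
After move 7 (F): F=GRGO U=WOOY R=GGBR D=WWYY L=BYOR
Query: F face = GRGO

Answer: G R G O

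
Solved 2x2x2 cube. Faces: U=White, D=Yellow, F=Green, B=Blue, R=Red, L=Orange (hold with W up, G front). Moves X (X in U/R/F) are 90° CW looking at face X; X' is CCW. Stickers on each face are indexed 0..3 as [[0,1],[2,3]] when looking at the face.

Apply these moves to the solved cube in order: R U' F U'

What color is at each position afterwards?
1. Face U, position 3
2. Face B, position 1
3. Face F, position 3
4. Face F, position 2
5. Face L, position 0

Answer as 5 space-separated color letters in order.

Answer: O Y O Y R

Derivation:
After move 1 (R): R=RRRR U=WGWG F=GYGY D=YBYB B=WBWB
After move 2 (U'): U=GGWW F=OOGY R=GYRR B=RRWB L=WBOO
After move 3 (F): F=GOYO U=GGOB R=WYWR D=RGYB L=WYOB
After move 4 (U'): U=GBGO F=WYYO R=GOWR B=WYWB L=RROB
Query 1: U[3] = O
Query 2: B[1] = Y
Query 3: F[3] = O
Query 4: F[2] = Y
Query 5: L[0] = R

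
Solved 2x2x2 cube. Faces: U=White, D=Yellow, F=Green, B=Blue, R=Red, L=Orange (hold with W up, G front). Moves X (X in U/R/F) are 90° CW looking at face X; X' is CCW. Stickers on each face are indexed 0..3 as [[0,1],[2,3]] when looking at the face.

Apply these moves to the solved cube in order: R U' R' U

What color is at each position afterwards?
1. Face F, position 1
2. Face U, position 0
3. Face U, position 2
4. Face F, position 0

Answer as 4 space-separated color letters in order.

After move 1 (R): R=RRRR U=WGWG F=GYGY D=YBYB B=WBWB
After move 2 (U'): U=GGWW F=OOGY R=GYRR B=RRWB L=WBOO
After move 3 (R'): R=YRGR U=GWWR F=OGGW D=YOYY B=BRBB
After move 4 (U): U=WGRW F=YRGW R=BRGR B=WBBB L=OGOO
Query 1: F[1] = R
Query 2: U[0] = W
Query 3: U[2] = R
Query 4: F[0] = Y

Answer: R W R Y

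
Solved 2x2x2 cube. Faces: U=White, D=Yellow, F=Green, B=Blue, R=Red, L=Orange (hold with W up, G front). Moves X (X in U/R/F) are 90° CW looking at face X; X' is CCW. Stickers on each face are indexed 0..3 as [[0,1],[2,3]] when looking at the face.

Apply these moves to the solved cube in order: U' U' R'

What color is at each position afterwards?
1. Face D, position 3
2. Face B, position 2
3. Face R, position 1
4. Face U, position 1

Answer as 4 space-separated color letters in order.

After move 1 (U'): U=WWWW F=OOGG R=GGRR B=RRBB L=BBOO
After move 2 (U'): U=WWWW F=BBGG R=OORR B=GGBB L=RROO
After move 3 (R'): R=OROR U=WBWG F=BWGW D=YBYG B=YGYB
Query 1: D[3] = G
Query 2: B[2] = Y
Query 3: R[1] = R
Query 4: U[1] = B

Answer: G Y R B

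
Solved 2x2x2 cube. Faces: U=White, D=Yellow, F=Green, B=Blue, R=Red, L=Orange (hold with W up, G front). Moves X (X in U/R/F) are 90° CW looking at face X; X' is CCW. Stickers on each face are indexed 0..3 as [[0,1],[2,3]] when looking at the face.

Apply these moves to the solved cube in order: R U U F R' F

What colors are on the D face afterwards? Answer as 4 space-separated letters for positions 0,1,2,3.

Answer: G O Y B

Derivation:
After move 1 (R): R=RRRR U=WGWG F=GYGY D=YBYB B=WBWB
After move 2 (U): U=WWGG F=RRGY R=WBRR B=OOWB L=GYOO
After move 3 (U): U=GWGW F=WBGY R=OORR B=GYWB L=RROO
After move 4 (F): F=GWYB U=GWOR R=GOWR D=ROYB L=RYOB
After move 5 (R'): R=ORGW U=GWOG F=GWYR D=RWYB B=BYOB
After move 6 (F): F=YGRW U=GWBY R=ORGW D=GOYB L=RROW
Query: D face = GOYB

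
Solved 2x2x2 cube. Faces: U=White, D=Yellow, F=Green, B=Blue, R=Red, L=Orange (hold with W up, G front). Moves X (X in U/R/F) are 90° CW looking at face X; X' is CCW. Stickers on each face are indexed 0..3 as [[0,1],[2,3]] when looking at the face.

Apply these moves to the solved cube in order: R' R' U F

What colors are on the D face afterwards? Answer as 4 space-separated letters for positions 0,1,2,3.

After move 1 (R'): R=RRRR U=WBWB F=GWGW D=YGYG B=YBYB
After move 2 (R'): R=RRRR U=WYWY F=GBGB D=YWYW B=GBGB
After move 3 (U): U=WWYY F=RRGB R=GBRR B=OOGB L=GBOO
After move 4 (F): F=GRBR U=WWOB R=YBYR D=RGYW L=GYOW
Query: D face = RGYW

Answer: R G Y W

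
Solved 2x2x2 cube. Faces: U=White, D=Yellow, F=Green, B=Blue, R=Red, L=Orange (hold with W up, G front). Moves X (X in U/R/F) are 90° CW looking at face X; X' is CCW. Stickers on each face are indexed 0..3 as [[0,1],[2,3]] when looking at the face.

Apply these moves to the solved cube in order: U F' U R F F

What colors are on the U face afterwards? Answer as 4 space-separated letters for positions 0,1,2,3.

After move 1 (U): U=WWWW F=RRGG R=BBRR B=OOBB L=GGOO
After move 2 (F'): F=RGRG U=WWBR R=YBYR D=GOYY L=GWOW
After move 3 (U): U=BWRW F=YBRG R=OOYR B=GWBB L=RGOW
After move 4 (R): R=YORO U=BBRG F=YORY D=GBYG B=WWWB
After move 5 (F): F=RYYO U=BBWG R=ROGO D=RYYG L=RGOB
After move 6 (F): F=YROY U=BBBG R=WOGO D=GRYG L=RROY
Query: U face = BBBG

Answer: B B B G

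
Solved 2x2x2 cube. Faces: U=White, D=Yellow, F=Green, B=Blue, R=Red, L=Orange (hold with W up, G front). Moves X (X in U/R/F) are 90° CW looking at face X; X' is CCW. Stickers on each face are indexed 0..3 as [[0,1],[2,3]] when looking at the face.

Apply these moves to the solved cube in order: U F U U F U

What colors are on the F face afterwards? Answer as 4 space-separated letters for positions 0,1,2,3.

After move 1 (U): U=WWWW F=RRGG R=BBRR B=OOBB L=GGOO
After move 2 (F): F=GRGR U=WWOG R=WBWR D=RBYY L=GYOY
After move 3 (U): U=OWGW F=WBGR R=OOWR B=GYBB L=GROY
After move 4 (U): U=GOWW F=OOGR R=GYWR B=GRBB L=WBOY
After move 5 (F): F=GORO U=GOYB R=WYWR D=WGYY L=WROB
After move 6 (U): U=YGBO F=WYRO R=GRWR B=WRBB L=GOOB
Query: F face = WYRO

Answer: W Y R O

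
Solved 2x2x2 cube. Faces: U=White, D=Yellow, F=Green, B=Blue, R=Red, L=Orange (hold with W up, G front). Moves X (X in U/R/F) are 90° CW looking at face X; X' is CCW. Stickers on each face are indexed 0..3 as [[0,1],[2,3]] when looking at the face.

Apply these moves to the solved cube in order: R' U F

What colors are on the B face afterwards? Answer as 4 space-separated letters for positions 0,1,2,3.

Answer: O O Y B

Derivation:
After move 1 (R'): R=RRRR U=WBWB F=GWGW D=YGYG B=YBYB
After move 2 (U): U=WWBB F=RRGW R=YBRR B=OOYB L=GWOO
After move 3 (F): F=GRWR U=WWOW R=BBBR D=RYYG L=GYOG
Query: B face = OOYB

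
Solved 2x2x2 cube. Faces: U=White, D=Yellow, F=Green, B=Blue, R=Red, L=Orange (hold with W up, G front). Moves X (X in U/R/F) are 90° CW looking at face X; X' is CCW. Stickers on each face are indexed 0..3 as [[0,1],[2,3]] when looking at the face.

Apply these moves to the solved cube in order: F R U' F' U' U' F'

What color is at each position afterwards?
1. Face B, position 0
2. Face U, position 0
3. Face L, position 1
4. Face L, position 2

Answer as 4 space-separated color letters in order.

Answer: Y R G O

Derivation:
After move 1 (F): F=GGGG U=WWOO R=WRWR D=RRYY L=OYOY
After move 2 (R): R=WWRR U=WGOG F=GRGY D=RBYB B=OBWB
After move 3 (U'): U=GGWO F=OYGY R=GRRR B=WWWB L=OBOY
After move 4 (F'): F=YYOG U=GGGR R=BRRR D=BYYB L=OOOW
After move 5 (U'): U=GRGG F=OOOG R=YYRR B=BRWB L=WWOW
After move 6 (U'): U=RGGG F=WWOG R=OORR B=YYWB L=BROW
After move 7 (F'): F=WGWO U=RGOR R=YOBR D=RWYB L=BGOG
Query 1: B[0] = Y
Query 2: U[0] = R
Query 3: L[1] = G
Query 4: L[2] = O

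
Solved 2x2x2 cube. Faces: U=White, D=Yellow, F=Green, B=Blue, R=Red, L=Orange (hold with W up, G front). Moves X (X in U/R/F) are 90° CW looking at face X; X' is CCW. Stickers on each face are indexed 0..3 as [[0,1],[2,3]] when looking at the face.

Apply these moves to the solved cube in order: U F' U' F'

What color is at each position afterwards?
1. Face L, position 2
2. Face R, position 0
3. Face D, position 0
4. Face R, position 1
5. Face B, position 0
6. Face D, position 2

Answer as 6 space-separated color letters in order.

After move 1 (U): U=WWWW F=RRGG R=BBRR B=OOBB L=GGOO
After move 2 (F'): F=RGRG U=WWBR R=YBYR D=GOYY L=GWOW
After move 3 (U'): U=WRWB F=GWRG R=RGYR B=YBBB L=OOOW
After move 4 (F'): F=WGGR U=WRRY R=OGGR D=OWYY L=OBOW
Query 1: L[2] = O
Query 2: R[0] = O
Query 3: D[0] = O
Query 4: R[1] = G
Query 5: B[0] = Y
Query 6: D[2] = Y

Answer: O O O G Y Y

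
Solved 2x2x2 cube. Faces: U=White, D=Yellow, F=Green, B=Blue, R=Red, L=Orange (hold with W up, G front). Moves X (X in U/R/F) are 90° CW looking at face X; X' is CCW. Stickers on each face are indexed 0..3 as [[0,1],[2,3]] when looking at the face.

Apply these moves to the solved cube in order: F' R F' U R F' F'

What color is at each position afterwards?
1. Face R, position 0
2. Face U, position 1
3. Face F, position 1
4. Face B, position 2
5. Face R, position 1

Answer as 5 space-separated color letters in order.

Answer: R Y G W R

Derivation:
After move 1 (F'): F=GGGG U=WWRR R=YRYR D=OOYY L=OWOW
After move 2 (R): R=YYRR U=WGRG F=GOGY D=OBYB B=RBWB
After move 3 (F'): F=OYGG U=WGYR R=BYOR D=WWYB L=OGOR
After move 4 (U): U=YWRG F=BYGG R=RBOR B=OGWB L=OYOR
After move 5 (R): R=ORRB U=YYRG F=BWGB D=WWYO B=GGWB
After move 6 (F'): F=WBBG U=YYOR R=WRWB D=YRYO L=OGOR
After move 7 (F'): F=BGWB U=YYWW R=RRYB D=GRYO L=OROO
Query 1: R[0] = R
Query 2: U[1] = Y
Query 3: F[1] = G
Query 4: B[2] = W
Query 5: R[1] = R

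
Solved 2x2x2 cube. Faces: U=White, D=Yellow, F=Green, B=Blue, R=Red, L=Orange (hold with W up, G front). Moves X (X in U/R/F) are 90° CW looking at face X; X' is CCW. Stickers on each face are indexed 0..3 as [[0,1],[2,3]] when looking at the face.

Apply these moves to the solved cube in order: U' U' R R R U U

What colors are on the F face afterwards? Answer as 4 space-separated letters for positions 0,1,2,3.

After move 1 (U'): U=WWWW F=OOGG R=GGRR B=RRBB L=BBOO
After move 2 (U'): U=WWWW F=BBGG R=OORR B=GGBB L=RROO
After move 3 (R): R=RORO U=WBWG F=BYGY D=YBYG B=WGWB
After move 4 (R): R=RROO U=WYWY F=BBGG D=YWYW B=GGBB
After move 5 (R): R=OROR U=WBWG F=BWGW D=YBYG B=YGYB
After move 6 (U): U=WWGB F=ORGW R=YGOR B=RRYB L=BWOO
After move 7 (U): U=GWBW F=YGGW R=RROR B=BWYB L=OROO
Query: F face = YGGW

Answer: Y G G W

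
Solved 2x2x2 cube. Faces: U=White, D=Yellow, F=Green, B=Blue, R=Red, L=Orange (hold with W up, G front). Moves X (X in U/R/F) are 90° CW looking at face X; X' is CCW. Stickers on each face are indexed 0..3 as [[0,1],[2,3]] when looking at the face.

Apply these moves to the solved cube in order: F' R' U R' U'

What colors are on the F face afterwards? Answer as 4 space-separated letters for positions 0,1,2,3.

After move 1 (F'): F=GGGG U=WWRR R=YRYR D=OOYY L=OWOW
After move 2 (R'): R=RRYY U=WBRB F=GWGR D=OGYG B=YBOB
After move 3 (U): U=RWBB F=RRGR R=YBYY B=OWOB L=GWOW
After move 4 (R'): R=BYYY U=ROBO F=RWGB D=ORYR B=GWGB
After move 5 (U'): U=OORB F=GWGB R=RWYY B=BYGB L=GWOW
Query: F face = GWGB

Answer: G W G B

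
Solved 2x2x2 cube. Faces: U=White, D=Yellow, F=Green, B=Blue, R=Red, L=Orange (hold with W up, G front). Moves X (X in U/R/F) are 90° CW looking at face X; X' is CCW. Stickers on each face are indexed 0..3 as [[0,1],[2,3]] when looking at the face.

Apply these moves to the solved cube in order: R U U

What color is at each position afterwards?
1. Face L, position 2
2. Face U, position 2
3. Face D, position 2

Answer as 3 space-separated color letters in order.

After move 1 (R): R=RRRR U=WGWG F=GYGY D=YBYB B=WBWB
After move 2 (U): U=WWGG F=RRGY R=WBRR B=OOWB L=GYOO
After move 3 (U): U=GWGW F=WBGY R=OORR B=GYWB L=RROO
Query 1: L[2] = O
Query 2: U[2] = G
Query 3: D[2] = Y

Answer: O G Y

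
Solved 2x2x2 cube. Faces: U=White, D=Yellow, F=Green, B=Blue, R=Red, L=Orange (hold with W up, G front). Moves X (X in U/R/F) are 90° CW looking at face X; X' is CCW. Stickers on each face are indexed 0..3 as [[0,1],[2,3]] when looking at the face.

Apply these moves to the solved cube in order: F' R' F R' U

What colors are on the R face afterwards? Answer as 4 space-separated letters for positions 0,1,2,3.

Answer: G B R B

Derivation:
After move 1 (F'): F=GGGG U=WWRR R=YRYR D=OOYY L=OWOW
After move 2 (R'): R=RRYY U=WBRB F=GWGR D=OGYG B=YBOB
After move 3 (F): F=GGRW U=WBWW R=RRBY D=YRYG L=OOOG
After move 4 (R'): R=RYRB U=WOWY F=GBRW D=YGYW B=GBRB
After move 5 (U): U=WWYO F=RYRW R=GBRB B=OORB L=GBOG
Query: R face = GBRB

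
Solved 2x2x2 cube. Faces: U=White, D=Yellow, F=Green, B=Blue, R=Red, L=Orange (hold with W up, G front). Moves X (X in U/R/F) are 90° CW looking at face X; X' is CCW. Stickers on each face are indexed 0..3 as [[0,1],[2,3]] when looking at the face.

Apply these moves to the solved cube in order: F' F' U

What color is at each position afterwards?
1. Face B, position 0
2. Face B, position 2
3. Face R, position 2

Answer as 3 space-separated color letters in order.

After move 1 (F'): F=GGGG U=WWRR R=YRYR D=OOYY L=OWOW
After move 2 (F'): F=GGGG U=WWYY R=OROR D=WWYY L=OROR
After move 3 (U): U=YWYW F=ORGG R=BBOR B=ORBB L=GGOR
Query 1: B[0] = O
Query 2: B[2] = B
Query 3: R[2] = O

Answer: O B O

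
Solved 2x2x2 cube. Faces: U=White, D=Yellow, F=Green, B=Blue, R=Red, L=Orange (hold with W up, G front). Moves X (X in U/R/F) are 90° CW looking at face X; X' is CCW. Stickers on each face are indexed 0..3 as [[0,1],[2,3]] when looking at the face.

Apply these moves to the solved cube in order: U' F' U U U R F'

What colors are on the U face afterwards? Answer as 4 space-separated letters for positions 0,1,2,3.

After move 1 (U'): U=WWWW F=OOGG R=GGRR B=RRBB L=BBOO
After move 2 (F'): F=OGOG U=WWGR R=YGYR D=BOYY L=BWOW
After move 3 (U): U=GWRW F=YGOG R=RRYR B=BWBB L=OGOW
After move 4 (U): U=RGWW F=RROG R=BWYR B=OGBB L=YGOW
After move 5 (U): U=WRWG F=BWOG R=OGYR B=YGBB L=RROW
After move 6 (R): R=YORG U=WWWG F=BOOY D=BBYY B=GGRB
After move 7 (F'): F=OYBO U=WWYR R=BOBG D=RWYY L=RGOW
Query: U face = WWYR

Answer: W W Y R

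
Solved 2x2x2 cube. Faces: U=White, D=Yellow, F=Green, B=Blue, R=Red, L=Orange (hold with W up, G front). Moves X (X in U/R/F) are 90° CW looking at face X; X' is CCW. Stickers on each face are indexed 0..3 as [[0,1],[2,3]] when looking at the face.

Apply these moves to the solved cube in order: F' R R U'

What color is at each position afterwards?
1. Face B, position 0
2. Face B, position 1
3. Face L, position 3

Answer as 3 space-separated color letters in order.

After move 1 (F'): F=GGGG U=WWRR R=YRYR D=OOYY L=OWOW
After move 2 (R): R=YYRR U=WGRG F=GOGY D=OBYB B=RBWB
After move 3 (R): R=RYRY U=WORY F=GBGB D=OWYR B=GBGB
After move 4 (U'): U=OYWR F=OWGB R=GBRY B=RYGB L=GBOW
Query 1: B[0] = R
Query 2: B[1] = Y
Query 3: L[3] = W

Answer: R Y W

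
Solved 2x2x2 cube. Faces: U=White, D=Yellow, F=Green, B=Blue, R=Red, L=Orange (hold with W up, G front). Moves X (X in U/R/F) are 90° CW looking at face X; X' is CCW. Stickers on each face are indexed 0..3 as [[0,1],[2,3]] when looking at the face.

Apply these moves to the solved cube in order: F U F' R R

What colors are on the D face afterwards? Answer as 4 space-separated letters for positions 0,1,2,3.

After move 1 (F): F=GGGG U=WWOO R=WRWR D=RRYY L=OYOY
After move 2 (U): U=OWOW F=WRGG R=BBWR B=OYBB L=GGOY
After move 3 (F'): F=RGWG U=OWBW R=RBRR D=GYYY L=GWOO
After move 4 (R): R=RRRB U=OGBG F=RYWY D=GBYO B=WYWB
After move 5 (R): R=RRBR U=OYBY F=RBWO D=GWYW B=GYGB
Query: D face = GWYW

Answer: G W Y W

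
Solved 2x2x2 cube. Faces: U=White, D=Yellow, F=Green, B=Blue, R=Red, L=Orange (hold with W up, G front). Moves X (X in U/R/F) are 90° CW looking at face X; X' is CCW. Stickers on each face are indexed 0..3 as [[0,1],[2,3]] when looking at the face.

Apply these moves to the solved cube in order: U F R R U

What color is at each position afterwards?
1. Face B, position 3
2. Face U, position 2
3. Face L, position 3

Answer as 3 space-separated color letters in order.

After move 1 (U): U=WWWW F=RRGG R=BBRR B=OOBB L=GGOO
After move 2 (F): F=GRGR U=WWOG R=WBWR D=RBYY L=GYOY
After move 3 (R): R=WWRB U=WROR F=GBGY D=RBYO B=GOWB
After move 4 (R): R=RWBW U=WBOY F=GBGO D=RWYG B=RORB
After move 5 (U): U=OWYB F=RWGO R=ROBW B=GYRB L=GBOY
Query 1: B[3] = B
Query 2: U[2] = Y
Query 3: L[3] = Y

Answer: B Y Y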